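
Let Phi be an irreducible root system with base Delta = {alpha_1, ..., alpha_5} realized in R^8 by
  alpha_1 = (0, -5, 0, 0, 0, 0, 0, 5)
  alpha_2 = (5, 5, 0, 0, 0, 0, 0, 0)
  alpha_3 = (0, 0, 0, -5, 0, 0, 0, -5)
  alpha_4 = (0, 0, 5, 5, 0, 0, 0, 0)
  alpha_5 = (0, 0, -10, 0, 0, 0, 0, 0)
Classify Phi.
C_5

Compute the Cartan integers a_ij = 2(alpha_i, alpha_j)/(alpha_j, alpha_j); the resulting 5x5 Cartan matrix is
[[2, -1, -1, 0, 0], [-1, 2, 0, 0, 0], [-1, 0, 2, -1, 0], [0, 0, -1, 2, -1], [0, 0, 0, -2, 2]].
The roots have two lengths (squared-length ratio 2:1); the short ones are alpha_{1,2,3,4}. The associated Dynkin diagram is a chain of 5 nodes with a double edge at one end; the terminal node there is the unique long simple root (C_5), so the type is C_5 (the algebra sp(10)).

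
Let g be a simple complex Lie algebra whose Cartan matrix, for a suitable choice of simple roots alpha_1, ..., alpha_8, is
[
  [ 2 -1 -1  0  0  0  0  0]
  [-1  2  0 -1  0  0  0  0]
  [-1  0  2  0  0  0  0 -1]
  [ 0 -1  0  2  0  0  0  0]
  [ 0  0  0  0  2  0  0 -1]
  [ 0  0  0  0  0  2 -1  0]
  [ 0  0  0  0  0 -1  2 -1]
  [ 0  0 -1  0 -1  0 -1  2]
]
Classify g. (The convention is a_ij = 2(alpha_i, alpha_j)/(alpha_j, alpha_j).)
The matrix has rank 8 with 2's on the diagonal. Reading the off-diagonal entries as Dynkin edges (a single edge where a_ij = a_ji = -1; a double or triple edge where a_ij * a_ji = 2 or 3), the diagram is a chain of 7 nodes with one extra node attached to the third node from one end (E_8). One simple-root ordering that puts it in standard form is (alpha_6, alpha_5, alpha_7, alpha_8, alpha_3, alpha_1, alpha_2, alpha_4). So the algebra is type E_8.

E_8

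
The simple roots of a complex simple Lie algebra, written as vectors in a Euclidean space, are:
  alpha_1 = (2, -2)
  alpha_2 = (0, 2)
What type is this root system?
B_2

Compute the Cartan integers a_ij = 2(alpha_i, alpha_j)/(alpha_j, alpha_j); the resulting 2x2 Cartan matrix is
[[2, -2], [-1, 2]].
The roots have two lengths (squared-length ratio 2:1); the short ones are alpha_{2}. The associated Dynkin diagram is a chain of 2 nodes with a double edge at one end; the terminal node there is the unique short simple root (B_2), so the type is B_2 (the algebra so(5)).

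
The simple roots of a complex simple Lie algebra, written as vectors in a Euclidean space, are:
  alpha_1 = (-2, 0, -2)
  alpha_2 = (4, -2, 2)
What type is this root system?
type G_2

Compute the Cartan integers a_ij = 2(alpha_i, alpha_j)/(alpha_j, alpha_j); the resulting 2x2 Cartan matrix is
[[2, -1], [-3, 2]].
The roots have two lengths (squared-length ratio 3:1); the short ones are alpha_{1}. The associated Dynkin diagram is two nodes joined by a triple edge (G_2), so the type is G_2.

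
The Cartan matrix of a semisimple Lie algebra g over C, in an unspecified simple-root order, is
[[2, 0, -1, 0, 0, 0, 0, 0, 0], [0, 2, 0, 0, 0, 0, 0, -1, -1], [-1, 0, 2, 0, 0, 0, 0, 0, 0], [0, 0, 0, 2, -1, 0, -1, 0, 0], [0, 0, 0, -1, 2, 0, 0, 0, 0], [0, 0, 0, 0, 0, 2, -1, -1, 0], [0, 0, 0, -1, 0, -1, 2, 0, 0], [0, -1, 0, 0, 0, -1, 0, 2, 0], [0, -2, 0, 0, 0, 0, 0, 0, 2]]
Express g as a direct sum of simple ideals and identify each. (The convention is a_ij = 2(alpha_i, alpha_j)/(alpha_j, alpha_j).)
type A_2 ⊕ type C_7

The diagram associated to this matrix has two connected components: the simple roots {alpha_1, alpha_3} form a chain of 2 nodes with single edges (A_2), and {alpha_2, alpha_4, alpha_5, alpha_6, alpha_7, alpha_8, alpha_9} form a chain of 7 nodes with a double edge at one end; the terminal node there is the unique long simple root (C_7). A semisimple Lie algebra decomposes uniquely as the direct sum of simple ideals, one per connected component of its Dynkin diagram, so g ≅ A_2 ⊕ C_7 (dimension 8 + 105 = 113).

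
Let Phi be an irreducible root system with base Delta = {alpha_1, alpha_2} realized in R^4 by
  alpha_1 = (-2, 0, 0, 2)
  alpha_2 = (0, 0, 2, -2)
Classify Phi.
A2

Compute the Cartan integers a_ij = 2(alpha_i, alpha_j)/(alpha_j, alpha_j); the resulting 2x2 Cartan matrix is
[[2, -1], [-1, 2]].
All simple roots have the same length, so the diagram is simply laced. The associated Dynkin diagram is a chain of 2 nodes with single edges (A_2), so the type is A_2 (the algebra sl(3)).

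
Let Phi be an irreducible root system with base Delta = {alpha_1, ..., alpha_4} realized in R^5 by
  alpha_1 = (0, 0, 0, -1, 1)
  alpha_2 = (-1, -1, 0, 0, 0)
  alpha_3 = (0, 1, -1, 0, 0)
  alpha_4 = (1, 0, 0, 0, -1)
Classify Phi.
Compute the Cartan integers a_ij = 2(alpha_i, alpha_j)/(alpha_j, alpha_j); the resulting 4x4 Cartan matrix is
[[2, 0, 0, -1], [0, 2, -1, -1], [0, -1, 2, 0], [-1, -1, 0, 2]].
All simple roots have the same length, so the diagram is simply laced. The associated Dynkin diagram is a chain of 4 nodes with single edges (A_4), so the type is A_4 (the algebra sl(5)).

A4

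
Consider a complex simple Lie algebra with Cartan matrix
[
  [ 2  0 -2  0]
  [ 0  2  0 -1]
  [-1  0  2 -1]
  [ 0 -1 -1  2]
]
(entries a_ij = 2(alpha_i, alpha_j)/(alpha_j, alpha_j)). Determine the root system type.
The matrix has rank 4 with 2's on the diagonal. Reading the off-diagonal entries as Dynkin edges (a single edge where a_ij = a_ji = -1; a double or triple edge where a_ij * a_ji = 2 or 3), the diagram is a chain of 4 nodes with a double edge at one end; the terminal node there is the unique long simple root (C_4). One simple-root ordering that puts it in standard form is (alpha_2, alpha_4, alpha_3, alpha_1). So the algebra is type C_4, i.e. sp(8).

C_4 (sp(8))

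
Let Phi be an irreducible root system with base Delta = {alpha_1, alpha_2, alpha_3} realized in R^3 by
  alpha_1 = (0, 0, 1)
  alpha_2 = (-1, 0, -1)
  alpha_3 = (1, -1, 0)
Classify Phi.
Compute the Cartan integers a_ij = 2(alpha_i, alpha_j)/(alpha_j, alpha_j); the resulting 3x3 Cartan matrix is
[[2, -1, 0], [-2, 2, -1], [0, -1, 2]].
The roots have two lengths (squared-length ratio 2:1); the short ones are alpha_{1}. The associated Dynkin diagram is a chain of 3 nodes with a double edge at one end; the terminal node there is the unique short simple root (B_3), so the type is B_3 (the algebra so(7)).

B_3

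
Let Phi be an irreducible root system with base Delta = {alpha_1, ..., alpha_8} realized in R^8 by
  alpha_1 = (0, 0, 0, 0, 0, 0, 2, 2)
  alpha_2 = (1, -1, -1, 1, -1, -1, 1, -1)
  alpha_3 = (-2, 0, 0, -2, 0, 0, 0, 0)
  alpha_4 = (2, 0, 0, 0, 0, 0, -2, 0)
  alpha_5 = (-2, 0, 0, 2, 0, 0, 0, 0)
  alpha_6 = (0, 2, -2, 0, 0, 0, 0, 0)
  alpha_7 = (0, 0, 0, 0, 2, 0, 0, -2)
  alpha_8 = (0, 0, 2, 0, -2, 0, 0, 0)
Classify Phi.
Compute the Cartan integers a_ij = 2(alpha_i, alpha_j)/(alpha_j, alpha_j); the resulting 8x8 Cartan matrix is
[[2, 0, 0, -1, 0, 0, -1, 0], [0, 2, -1, 0, 0, 0, 0, 0], [0, -1, 2, -1, 0, 0, 0, 0], [-1, 0, -1, 2, -1, 0, 0, 0], [0, 0, 0, -1, 2, 0, 0, 0], [0, 0, 0, 0, 0, 2, 0, -1], [-1, 0, 0, 0, 0, 0, 2, -1], [0, 0, 0, 0, 0, -1, -1, 2]].
All simple roots have the same length, so the diagram is simply laced. The associated Dynkin diagram is a chain of 7 nodes with one extra node attached to the third node from one end (E_8), so the type is E_8.

E8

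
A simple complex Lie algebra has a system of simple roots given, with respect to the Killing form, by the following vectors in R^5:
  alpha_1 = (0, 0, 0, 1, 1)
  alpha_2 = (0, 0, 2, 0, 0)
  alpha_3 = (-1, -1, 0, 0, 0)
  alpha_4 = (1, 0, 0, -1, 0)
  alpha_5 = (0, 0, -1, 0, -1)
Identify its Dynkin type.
Compute the Cartan integers a_ij = 2(alpha_i, alpha_j)/(alpha_j, alpha_j); the resulting 5x5 Cartan matrix is
[[2, 0, 0, -1, -1], [0, 2, 0, 0, -2], [0, 0, 2, -1, 0], [-1, 0, -1, 2, 0], [-1, -1, 0, 0, 2]].
The roots have two lengths (squared-length ratio 2:1); the short ones are alpha_{1,3,4,5}. The associated Dynkin diagram is a chain of 5 nodes with a double edge at one end; the terminal node there is the unique long simple root (C_5), so the type is C_5 (the algebra sp(10)).

type C_5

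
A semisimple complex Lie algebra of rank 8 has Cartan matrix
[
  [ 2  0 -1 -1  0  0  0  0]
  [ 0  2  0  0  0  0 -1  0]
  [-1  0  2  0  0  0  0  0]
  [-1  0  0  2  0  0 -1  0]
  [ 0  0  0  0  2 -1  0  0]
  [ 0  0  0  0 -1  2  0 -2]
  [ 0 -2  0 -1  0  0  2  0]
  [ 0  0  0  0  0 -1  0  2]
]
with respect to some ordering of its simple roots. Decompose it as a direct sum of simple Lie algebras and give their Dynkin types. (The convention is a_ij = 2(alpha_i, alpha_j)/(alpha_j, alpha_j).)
B_3 (so(7)) + B_5 (so(11))

The diagram associated to this matrix has two connected components: the simple roots {alpha_5, alpha_6, alpha_8} form a chain of 3 nodes with a double edge at one end; the terminal node there is the unique short simple root (B_3), and {alpha_1, alpha_2, alpha_3, alpha_4, alpha_7} form a chain of 5 nodes with a double edge at one end; the terminal node there is the unique short simple root (B_5). A semisimple Lie algebra decomposes uniquely as the direct sum of simple ideals, one per connected component of its Dynkin diagram, so g ≅ B_3 ⊕ B_5 (dimension 21 + 55 = 76).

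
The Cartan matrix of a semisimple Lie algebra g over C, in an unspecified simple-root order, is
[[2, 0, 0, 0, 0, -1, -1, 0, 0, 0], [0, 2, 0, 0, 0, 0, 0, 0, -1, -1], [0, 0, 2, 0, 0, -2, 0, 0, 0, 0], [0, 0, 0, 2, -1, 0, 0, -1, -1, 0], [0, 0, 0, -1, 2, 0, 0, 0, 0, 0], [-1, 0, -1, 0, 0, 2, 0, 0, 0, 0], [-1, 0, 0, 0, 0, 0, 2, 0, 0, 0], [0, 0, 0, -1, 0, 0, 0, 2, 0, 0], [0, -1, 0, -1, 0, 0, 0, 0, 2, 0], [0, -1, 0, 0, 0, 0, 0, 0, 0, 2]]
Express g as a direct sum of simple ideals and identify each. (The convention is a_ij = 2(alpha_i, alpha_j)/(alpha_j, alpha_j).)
The diagram associated to this matrix has two connected components: the simple roots {alpha_1, alpha_3, alpha_6, alpha_7} form a chain of 4 nodes with a double edge at one end; the terminal node there is the unique long simple root (C_4), and {alpha_2, alpha_4, alpha_5, alpha_8, alpha_9, alpha_10} form a chain of 4 nodes with a fork of two nodes at one end (D_6). A semisimple Lie algebra decomposes uniquely as the direct sum of simple ideals, one per connected component of its Dynkin diagram, so g ≅ C_4 ⊕ D_6 (dimension 36 + 66 = 102).

C4 + D6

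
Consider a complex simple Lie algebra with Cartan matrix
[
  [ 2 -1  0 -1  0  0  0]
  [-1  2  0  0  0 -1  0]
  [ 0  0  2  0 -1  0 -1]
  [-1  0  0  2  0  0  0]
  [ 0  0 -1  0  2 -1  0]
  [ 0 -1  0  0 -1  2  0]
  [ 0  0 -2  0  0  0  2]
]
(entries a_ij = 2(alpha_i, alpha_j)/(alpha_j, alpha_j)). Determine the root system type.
The matrix has rank 7 with 2's on the diagonal. Reading the off-diagonal entries as Dynkin edges (a single edge where a_ij = a_ji = -1; a double or triple edge where a_ij * a_ji = 2 or 3), the diagram is a chain of 7 nodes with a double edge at one end; the terminal node there is the unique long simple root (C_7). One simple-root ordering that puts it in standard form is (alpha_4, alpha_1, alpha_2, alpha_6, alpha_5, alpha_3, alpha_7). So the algebra is type C_7, i.e. sp(14).

type C_7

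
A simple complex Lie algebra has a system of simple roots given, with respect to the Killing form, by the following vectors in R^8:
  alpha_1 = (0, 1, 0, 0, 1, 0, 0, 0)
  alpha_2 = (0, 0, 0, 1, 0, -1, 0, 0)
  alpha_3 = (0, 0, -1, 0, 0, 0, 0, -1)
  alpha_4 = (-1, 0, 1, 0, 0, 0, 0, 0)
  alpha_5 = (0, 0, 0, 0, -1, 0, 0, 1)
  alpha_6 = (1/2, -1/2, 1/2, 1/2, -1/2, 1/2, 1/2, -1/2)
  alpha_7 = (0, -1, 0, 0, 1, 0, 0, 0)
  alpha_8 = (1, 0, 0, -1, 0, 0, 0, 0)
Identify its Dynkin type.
Compute the Cartan integers a_ij = 2(alpha_i, alpha_j)/(alpha_j, alpha_j); the resulting 8x8 Cartan matrix is
[[2, 0, 0, 0, -1, -1, 0, 0], [0, 2, 0, 0, 0, 0, 0, -1], [0, 0, 2, -1, -1, 0, 0, 0], [0, 0, -1, 2, 0, 0, 0, -1], [-1, 0, -1, 0, 2, 0, -1, 0], [-1, 0, 0, 0, 0, 2, 0, 0], [0, 0, 0, 0, -1, 0, 2, 0], [0, -1, 0, -1, 0, 0, 0, 2]].
All simple roots have the same length, so the diagram is simply laced. The associated Dynkin diagram is a chain of 7 nodes with one extra node attached to the third node from one end (E_8), so the type is E_8.

E8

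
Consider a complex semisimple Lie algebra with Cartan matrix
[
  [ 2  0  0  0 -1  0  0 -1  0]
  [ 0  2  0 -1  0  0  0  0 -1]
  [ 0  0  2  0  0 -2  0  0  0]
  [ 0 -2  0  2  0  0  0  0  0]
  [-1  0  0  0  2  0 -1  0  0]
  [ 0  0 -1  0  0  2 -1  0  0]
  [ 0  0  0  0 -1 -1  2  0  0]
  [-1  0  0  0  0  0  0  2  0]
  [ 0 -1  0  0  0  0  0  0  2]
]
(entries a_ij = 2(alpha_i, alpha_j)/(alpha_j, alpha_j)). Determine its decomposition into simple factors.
C3 + C6

The diagram associated to this matrix has two connected components: the simple roots {alpha_2, alpha_4, alpha_9} form a chain of 3 nodes with a double edge at one end; the terminal node there is the unique long simple root (C_3), and {alpha_1, alpha_3, alpha_5, alpha_6, alpha_7, alpha_8} form a chain of 6 nodes with a double edge at one end; the terminal node there is the unique long simple root (C_6). A semisimple Lie algebra decomposes uniquely as the direct sum of simple ideals, one per connected component of its Dynkin diagram, so g ≅ C_3 ⊕ C_6 (dimension 21 + 78 = 99).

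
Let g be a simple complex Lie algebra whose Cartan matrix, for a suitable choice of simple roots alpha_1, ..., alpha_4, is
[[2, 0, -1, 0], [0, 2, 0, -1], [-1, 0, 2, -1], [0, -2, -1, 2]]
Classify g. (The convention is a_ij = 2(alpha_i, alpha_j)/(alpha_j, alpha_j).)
The matrix has rank 4 with 2's on the diagonal. Reading the off-diagonal entries as Dynkin edges (a single edge where a_ij = a_ji = -1; a double or triple edge where a_ij * a_ji = 2 or 3), the diagram is a chain of 4 nodes with a double edge at one end; the terminal node there is the unique short simple root (B_4). One simple-root ordering that puts it in standard form is (alpha_1, alpha_3, alpha_4, alpha_2). So the algebra is type B_4, i.e. so(9).

B_4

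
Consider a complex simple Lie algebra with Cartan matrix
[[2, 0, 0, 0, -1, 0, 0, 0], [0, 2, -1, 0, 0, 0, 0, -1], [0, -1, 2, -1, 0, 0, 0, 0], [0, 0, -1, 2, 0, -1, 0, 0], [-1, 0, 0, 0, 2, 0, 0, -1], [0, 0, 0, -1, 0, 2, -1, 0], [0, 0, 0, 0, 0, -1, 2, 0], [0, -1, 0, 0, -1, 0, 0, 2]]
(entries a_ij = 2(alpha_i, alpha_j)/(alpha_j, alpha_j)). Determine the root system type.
A_8

The matrix has rank 8 with 2's on the diagonal. Reading the off-diagonal entries as Dynkin edges (a single edge where a_ij = a_ji = -1; a double or triple edge where a_ij * a_ji = 2 or 3), the diagram is a chain of 8 nodes with single edges (A_8). One simple-root ordering that puts it in standard form is (alpha_1, alpha_5, alpha_8, alpha_2, alpha_3, alpha_4, alpha_6, alpha_7). So the algebra is type A_8, i.e. sl(9).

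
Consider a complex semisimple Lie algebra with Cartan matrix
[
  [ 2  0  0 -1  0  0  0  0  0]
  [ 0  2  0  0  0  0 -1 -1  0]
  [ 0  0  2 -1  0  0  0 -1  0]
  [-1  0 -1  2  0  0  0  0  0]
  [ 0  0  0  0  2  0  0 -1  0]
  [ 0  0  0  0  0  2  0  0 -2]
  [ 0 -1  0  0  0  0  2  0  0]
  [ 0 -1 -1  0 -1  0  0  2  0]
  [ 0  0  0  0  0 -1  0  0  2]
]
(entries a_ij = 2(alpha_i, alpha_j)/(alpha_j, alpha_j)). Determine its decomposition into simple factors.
The diagram associated to this matrix has two connected components: the simple roots {alpha_6, alpha_9} form a chain of 2 nodes with a double edge at one end; the terminal node there is the unique short simple root (B_2), and {alpha_1, alpha_2, alpha_3, alpha_4, alpha_5, alpha_7, alpha_8} form a chain of 6 nodes with one extra node attached to the third node from one end (E_7). A semisimple Lie algebra decomposes uniquely as the direct sum of simple ideals, one per connected component of its Dynkin diagram, so g ≅ B_2 ⊕ E_7 (dimension 10 + 133 = 143).

B_2 (so(5)) + E_7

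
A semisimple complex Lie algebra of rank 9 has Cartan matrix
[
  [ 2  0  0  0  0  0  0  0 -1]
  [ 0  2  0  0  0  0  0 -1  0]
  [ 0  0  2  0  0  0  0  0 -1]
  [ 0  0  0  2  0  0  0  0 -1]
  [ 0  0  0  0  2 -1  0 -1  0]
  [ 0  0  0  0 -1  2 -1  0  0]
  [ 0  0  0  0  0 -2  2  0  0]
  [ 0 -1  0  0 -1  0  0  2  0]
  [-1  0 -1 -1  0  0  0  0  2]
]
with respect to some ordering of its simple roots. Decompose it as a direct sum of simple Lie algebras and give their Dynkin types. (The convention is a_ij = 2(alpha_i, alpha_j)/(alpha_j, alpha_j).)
The diagram associated to this matrix has two connected components: the simple roots {alpha_2, alpha_5, alpha_6, alpha_7, alpha_8} form a chain of 5 nodes with a double edge at one end; the terminal node there is the unique long simple root (C_5), and {alpha_1, alpha_3, alpha_4, alpha_9} form a chain of 2 nodes with a fork of two nodes at one end (D_4). A semisimple Lie algebra decomposes uniquely as the direct sum of simple ideals, one per connected component of its Dynkin diagram, so g ≅ C_5 ⊕ D_4 (dimension 55 + 28 = 83).

C_5 ⊕ D_4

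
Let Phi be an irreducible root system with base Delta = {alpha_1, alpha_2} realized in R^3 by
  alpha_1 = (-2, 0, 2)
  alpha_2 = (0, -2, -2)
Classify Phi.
A_2 (sl(3))

Compute the Cartan integers a_ij = 2(alpha_i, alpha_j)/(alpha_j, alpha_j); the resulting 2x2 Cartan matrix is
[[2, -1], [-1, 2]].
All simple roots have the same length, so the diagram is simply laced. The associated Dynkin diagram is a chain of 2 nodes with single edges (A_2), so the type is A_2 (the algebra sl(3)).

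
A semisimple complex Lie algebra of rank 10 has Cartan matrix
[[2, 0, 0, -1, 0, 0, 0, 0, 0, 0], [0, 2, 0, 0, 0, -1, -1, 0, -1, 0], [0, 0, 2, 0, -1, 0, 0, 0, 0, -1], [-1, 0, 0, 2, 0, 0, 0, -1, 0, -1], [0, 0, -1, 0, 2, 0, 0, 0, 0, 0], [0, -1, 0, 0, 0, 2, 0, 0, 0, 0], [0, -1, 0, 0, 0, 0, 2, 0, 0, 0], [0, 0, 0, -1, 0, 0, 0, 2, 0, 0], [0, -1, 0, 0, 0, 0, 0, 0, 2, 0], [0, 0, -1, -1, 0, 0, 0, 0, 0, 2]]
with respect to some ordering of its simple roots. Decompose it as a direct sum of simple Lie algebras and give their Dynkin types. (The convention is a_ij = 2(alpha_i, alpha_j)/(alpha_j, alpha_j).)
The diagram associated to this matrix has two connected components: the simple roots {alpha_2, alpha_6, alpha_7, alpha_9} form a chain of 2 nodes with a fork of two nodes at one end (D_4), and {alpha_1, alpha_3, alpha_4, alpha_5, alpha_8, alpha_10} form a chain of 4 nodes with a fork of two nodes at one end (D_6). A semisimple Lie algebra decomposes uniquely as the direct sum of simple ideals, one per connected component of its Dynkin diagram, so g ≅ D_4 ⊕ D_6 (dimension 28 + 66 = 94).

D4 ⊕ D6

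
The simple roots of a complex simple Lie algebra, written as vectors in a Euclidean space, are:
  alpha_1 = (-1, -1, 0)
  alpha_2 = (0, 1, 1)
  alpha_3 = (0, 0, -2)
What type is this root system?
Compute the Cartan integers a_ij = 2(alpha_i, alpha_j)/(alpha_j, alpha_j); the resulting 3x3 Cartan matrix is
[[2, -1, 0], [-1, 2, -1], [0, -2, 2]].
The roots have two lengths (squared-length ratio 2:1); the short ones are alpha_{1,2}. The associated Dynkin diagram is a chain of 3 nodes with a double edge at one end; the terminal node there is the unique long simple root (C_3), so the type is C_3 (the algebra sp(6)).

C_3 (sp(6))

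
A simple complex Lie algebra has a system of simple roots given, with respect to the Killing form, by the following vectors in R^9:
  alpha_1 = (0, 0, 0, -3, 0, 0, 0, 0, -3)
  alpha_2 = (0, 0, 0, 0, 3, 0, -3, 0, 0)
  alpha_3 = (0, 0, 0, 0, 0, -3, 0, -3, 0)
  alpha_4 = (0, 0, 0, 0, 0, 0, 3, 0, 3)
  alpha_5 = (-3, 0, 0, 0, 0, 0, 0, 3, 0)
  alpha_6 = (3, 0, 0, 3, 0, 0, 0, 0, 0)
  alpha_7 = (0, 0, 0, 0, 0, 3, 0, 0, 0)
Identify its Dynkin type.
Compute the Cartan integers a_ij = 2(alpha_i, alpha_j)/(alpha_j, alpha_j); the resulting 7x7 Cartan matrix is
[[2, 0, 0, -1, 0, -1, 0], [0, 2, 0, -1, 0, 0, 0], [0, 0, 2, 0, -1, 0, -2], [-1, -1, 0, 2, 0, 0, 0], [0, 0, -1, 0, 2, -1, 0], [-1, 0, 0, 0, -1, 2, 0], [0, 0, -1, 0, 0, 0, 2]].
The roots have two lengths (squared-length ratio 2:1); the short ones are alpha_{7}. The associated Dynkin diagram is a chain of 7 nodes with a double edge at one end; the terminal node there is the unique short simple root (B_7), so the type is B_7 (the algebra so(15)).

type B_7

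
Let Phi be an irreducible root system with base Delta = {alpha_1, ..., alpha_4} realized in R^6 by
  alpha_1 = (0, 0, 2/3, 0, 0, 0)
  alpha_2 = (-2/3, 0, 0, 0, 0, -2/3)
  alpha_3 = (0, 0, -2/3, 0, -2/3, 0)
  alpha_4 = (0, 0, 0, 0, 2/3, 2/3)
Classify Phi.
B_4 (so(9))

Compute the Cartan integers a_ij = 2(alpha_i, alpha_j)/(alpha_j, alpha_j); the resulting 4x4 Cartan matrix is
[[2, 0, -1, 0], [0, 2, 0, -1], [-2, 0, 2, -1], [0, -1, -1, 2]].
The roots have two lengths (squared-length ratio 2:1); the short ones are alpha_{1}. The associated Dynkin diagram is a chain of 4 nodes with a double edge at one end; the terminal node there is the unique short simple root (B_4), so the type is B_4 (the algebra so(9)).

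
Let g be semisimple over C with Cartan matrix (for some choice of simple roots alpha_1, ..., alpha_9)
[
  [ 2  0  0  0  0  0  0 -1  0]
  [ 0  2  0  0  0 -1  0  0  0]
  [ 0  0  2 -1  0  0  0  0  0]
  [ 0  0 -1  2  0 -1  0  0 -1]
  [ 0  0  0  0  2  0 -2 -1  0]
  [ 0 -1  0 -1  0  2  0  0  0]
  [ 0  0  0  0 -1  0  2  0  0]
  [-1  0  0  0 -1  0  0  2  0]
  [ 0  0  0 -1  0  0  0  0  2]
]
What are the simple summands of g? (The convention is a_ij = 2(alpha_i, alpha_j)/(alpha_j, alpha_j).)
B_4 + D_5

The diagram associated to this matrix has two connected components: the simple roots {alpha_1, alpha_5, alpha_7, alpha_8} form a chain of 4 nodes with a double edge at one end; the terminal node there is the unique short simple root (B_4), and {alpha_2, alpha_3, alpha_4, alpha_6, alpha_9} form a chain of 3 nodes with a fork of two nodes at one end (D_5). A semisimple Lie algebra decomposes uniquely as the direct sum of simple ideals, one per connected component of its Dynkin diagram, so g ≅ B_4 ⊕ D_5 (dimension 36 + 45 = 81).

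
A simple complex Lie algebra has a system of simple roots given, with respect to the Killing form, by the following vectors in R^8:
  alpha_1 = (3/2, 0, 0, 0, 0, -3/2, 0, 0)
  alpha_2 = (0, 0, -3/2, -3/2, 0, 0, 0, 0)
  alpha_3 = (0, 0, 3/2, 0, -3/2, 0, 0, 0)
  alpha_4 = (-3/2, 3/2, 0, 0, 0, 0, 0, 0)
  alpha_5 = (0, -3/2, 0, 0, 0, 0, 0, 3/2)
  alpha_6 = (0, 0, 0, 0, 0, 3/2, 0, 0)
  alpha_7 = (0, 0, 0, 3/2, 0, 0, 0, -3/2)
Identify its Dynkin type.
type B_7

Compute the Cartan integers a_ij = 2(alpha_i, alpha_j)/(alpha_j, alpha_j); the resulting 7x7 Cartan matrix is
[[2, 0, 0, -1, 0, -2, 0], [0, 2, -1, 0, 0, 0, -1], [0, -1, 2, 0, 0, 0, 0], [-1, 0, 0, 2, -1, 0, 0], [0, 0, 0, -1, 2, 0, -1], [-1, 0, 0, 0, 0, 2, 0], [0, -1, 0, 0, -1, 0, 2]].
The roots have two lengths (squared-length ratio 2:1); the short ones are alpha_{6}. The associated Dynkin diagram is a chain of 7 nodes with a double edge at one end; the terminal node there is the unique short simple root (B_7), so the type is B_7 (the algebra so(15)).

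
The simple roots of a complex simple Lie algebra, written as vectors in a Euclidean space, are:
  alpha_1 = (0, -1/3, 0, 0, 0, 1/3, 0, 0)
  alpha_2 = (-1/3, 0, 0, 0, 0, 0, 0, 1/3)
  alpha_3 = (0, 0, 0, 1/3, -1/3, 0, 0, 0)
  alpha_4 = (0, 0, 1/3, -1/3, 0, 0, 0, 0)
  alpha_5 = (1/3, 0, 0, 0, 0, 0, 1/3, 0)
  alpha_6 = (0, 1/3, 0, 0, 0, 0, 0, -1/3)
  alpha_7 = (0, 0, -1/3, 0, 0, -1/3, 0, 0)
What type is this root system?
Compute the Cartan integers a_ij = 2(alpha_i, alpha_j)/(alpha_j, alpha_j); the resulting 7x7 Cartan matrix is
[[2, 0, 0, 0, 0, -1, -1], [0, 2, 0, 0, -1, -1, 0], [0, 0, 2, -1, 0, 0, 0], [0, 0, -1, 2, 0, 0, -1], [0, -1, 0, 0, 2, 0, 0], [-1, -1, 0, 0, 0, 2, 0], [-1, 0, 0, -1, 0, 0, 2]].
All simple roots have the same length, so the diagram is simply laced. The associated Dynkin diagram is a chain of 7 nodes with single edges (A_7), so the type is A_7 (the algebra sl(8)).

A7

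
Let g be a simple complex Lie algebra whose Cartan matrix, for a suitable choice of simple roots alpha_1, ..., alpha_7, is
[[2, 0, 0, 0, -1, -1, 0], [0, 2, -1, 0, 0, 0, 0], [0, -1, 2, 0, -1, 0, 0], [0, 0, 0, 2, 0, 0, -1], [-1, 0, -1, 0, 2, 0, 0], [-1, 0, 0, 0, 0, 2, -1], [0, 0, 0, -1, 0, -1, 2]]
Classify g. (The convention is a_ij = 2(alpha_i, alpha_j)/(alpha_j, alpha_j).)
The matrix has rank 7 with 2's on the diagonal. Reading the off-diagonal entries as Dynkin edges (a single edge where a_ij = a_ji = -1; a double or triple edge where a_ij * a_ji = 2 or 3), the diagram is a chain of 7 nodes with single edges (A_7). One simple-root ordering that puts it in standard form is (alpha_4, alpha_7, alpha_6, alpha_1, alpha_5, alpha_3, alpha_2). So the algebra is type A_7, i.e. sl(8).

type A_7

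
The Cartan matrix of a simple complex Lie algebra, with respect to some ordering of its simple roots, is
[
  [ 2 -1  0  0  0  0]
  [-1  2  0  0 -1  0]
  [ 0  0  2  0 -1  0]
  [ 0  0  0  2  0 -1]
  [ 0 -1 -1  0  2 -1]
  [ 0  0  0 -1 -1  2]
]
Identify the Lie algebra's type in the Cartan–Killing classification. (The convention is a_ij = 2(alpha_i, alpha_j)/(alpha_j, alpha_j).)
The matrix has rank 6 with 2's on the diagonal. Reading the off-diagonal entries as Dynkin edges (a single edge where a_ij = a_ji = -1; a double or triple edge where a_ij * a_ji = 2 or 3), the diagram is a chain of 5 nodes with one extra node attached to the third node from one end (E_6). One simple-root ordering that puts it in standard form is (alpha_1, alpha_3, alpha_2, alpha_5, alpha_6, alpha_4). So the algebra is type E_6.

E6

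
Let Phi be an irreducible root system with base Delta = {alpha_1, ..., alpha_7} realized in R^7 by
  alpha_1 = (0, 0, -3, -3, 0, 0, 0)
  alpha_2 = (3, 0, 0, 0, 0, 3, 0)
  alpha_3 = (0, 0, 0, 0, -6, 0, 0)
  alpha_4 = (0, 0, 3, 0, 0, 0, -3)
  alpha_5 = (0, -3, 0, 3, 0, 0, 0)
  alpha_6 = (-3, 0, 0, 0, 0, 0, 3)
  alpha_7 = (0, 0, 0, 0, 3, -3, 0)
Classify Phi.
Compute the Cartan integers a_ij = 2(alpha_i, alpha_j)/(alpha_j, alpha_j); the resulting 7x7 Cartan matrix is
[[2, 0, 0, -1, -1, 0, 0], [0, 2, 0, 0, 0, -1, -1], [0, 0, 2, 0, 0, 0, -2], [-1, 0, 0, 2, 0, -1, 0], [-1, 0, 0, 0, 2, 0, 0], [0, -1, 0, -1, 0, 2, 0], [0, -1, -1, 0, 0, 0, 2]].
The roots have two lengths (squared-length ratio 2:1); the short ones are alpha_{1,2,4,5,6,7}. The associated Dynkin diagram is a chain of 7 nodes with a double edge at one end; the terminal node there is the unique long simple root (C_7), so the type is C_7 (the algebra sp(14)).

C7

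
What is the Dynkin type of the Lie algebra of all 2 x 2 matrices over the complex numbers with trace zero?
This is sl(2), which has dimension 2^2 - 1 = 3 and rank 2 - 1 = 1 (a Cartan subalgebra is the diagonal traceless matrices). In the classification of classical Lie algebras, the special linear algebra sl(n+1) has type A_n; here n = 1, so the Dynkin diagram is a chain of 1 nodes with single edges (A_1). Hence the type is A_1.

A_1 (sl(2))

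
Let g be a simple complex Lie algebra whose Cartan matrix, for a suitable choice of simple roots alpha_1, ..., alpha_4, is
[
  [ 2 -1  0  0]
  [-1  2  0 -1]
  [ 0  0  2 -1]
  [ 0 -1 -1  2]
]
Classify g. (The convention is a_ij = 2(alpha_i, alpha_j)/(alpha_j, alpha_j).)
The matrix has rank 4 with 2's on the diagonal. Reading the off-diagonal entries as Dynkin edges (a single edge where a_ij = a_ji = -1; a double or triple edge where a_ij * a_ji = 2 or 3), the diagram is a chain of 4 nodes with single edges (A_4). One simple-root ordering that puts it in standard form is (alpha_3, alpha_4, alpha_2, alpha_1). So the algebra is type A_4, i.e. sl(5).

A_4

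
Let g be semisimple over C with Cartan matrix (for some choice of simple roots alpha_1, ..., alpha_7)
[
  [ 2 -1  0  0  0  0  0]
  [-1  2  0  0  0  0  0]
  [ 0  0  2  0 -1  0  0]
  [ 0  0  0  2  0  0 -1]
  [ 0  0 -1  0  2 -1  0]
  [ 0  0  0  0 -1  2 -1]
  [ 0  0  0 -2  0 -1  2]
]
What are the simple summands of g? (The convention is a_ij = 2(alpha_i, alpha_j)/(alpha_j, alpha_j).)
type A_2 + type B_5

The diagram associated to this matrix has two connected components: the simple roots {alpha_1, alpha_2} form a chain of 2 nodes with single edges (A_2), and {alpha_3, alpha_4, alpha_5, alpha_6, alpha_7} form a chain of 5 nodes with a double edge at one end; the terminal node there is the unique short simple root (B_5). A semisimple Lie algebra decomposes uniquely as the direct sum of simple ideals, one per connected component of its Dynkin diagram, so g ≅ A_2 ⊕ B_5 (dimension 8 + 55 = 63).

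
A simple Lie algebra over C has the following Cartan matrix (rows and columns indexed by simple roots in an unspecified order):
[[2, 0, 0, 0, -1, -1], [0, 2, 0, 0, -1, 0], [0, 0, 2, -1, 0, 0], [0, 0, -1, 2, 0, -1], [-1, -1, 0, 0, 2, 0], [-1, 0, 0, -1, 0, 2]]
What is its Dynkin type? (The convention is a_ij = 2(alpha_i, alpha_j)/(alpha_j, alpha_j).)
A6

The matrix has rank 6 with 2's on the diagonal. Reading the off-diagonal entries as Dynkin edges (a single edge where a_ij = a_ji = -1; a double or triple edge where a_ij * a_ji = 2 or 3), the diagram is a chain of 6 nodes with single edges (A_6). One simple-root ordering that puts it in standard form is (alpha_3, alpha_4, alpha_6, alpha_1, alpha_5, alpha_2). So the algebra is type A_6, i.e. sl(7).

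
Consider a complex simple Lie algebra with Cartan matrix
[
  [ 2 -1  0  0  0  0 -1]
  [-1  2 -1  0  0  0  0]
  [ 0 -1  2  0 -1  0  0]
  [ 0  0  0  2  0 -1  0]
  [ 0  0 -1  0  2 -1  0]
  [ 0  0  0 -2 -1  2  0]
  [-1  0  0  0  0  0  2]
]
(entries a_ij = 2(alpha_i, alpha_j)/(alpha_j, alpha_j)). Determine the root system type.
The matrix has rank 7 with 2's on the diagonal. Reading the off-diagonal entries as Dynkin edges (a single edge where a_ij = a_ji = -1; a double or triple edge where a_ij * a_ji = 2 or 3), the diagram is a chain of 7 nodes with a double edge at one end; the terminal node there is the unique short simple root (B_7). One simple-root ordering that puts it in standard form is (alpha_7, alpha_1, alpha_2, alpha_3, alpha_5, alpha_6, alpha_4). So the algebra is type B_7, i.e. so(15).

B_7 (so(15))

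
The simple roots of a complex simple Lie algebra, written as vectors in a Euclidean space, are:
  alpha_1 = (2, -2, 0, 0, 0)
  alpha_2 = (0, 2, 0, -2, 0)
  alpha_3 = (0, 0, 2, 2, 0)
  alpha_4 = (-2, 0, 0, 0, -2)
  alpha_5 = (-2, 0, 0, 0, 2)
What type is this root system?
Compute the Cartan integers a_ij = 2(alpha_i, alpha_j)/(alpha_j, alpha_j); the resulting 5x5 Cartan matrix is
[[2, -1, 0, -1, -1], [-1, 2, -1, 0, 0], [0, -1, 2, 0, 0], [-1, 0, 0, 2, 0], [-1, 0, 0, 0, 2]].
All simple roots have the same length, so the diagram is simply laced. The associated Dynkin diagram is a chain of 3 nodes with a fork of two nodes at one end (D_5), so the type is D_5 (the algebra so(10)).

type D_5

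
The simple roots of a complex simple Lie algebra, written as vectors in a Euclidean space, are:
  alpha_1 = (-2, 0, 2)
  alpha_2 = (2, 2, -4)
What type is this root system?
G2

Compute the Cartan integers a_ij = 2(alpha_i, alpha_j)/(alpha_j, alpha_j); the resulting 2x2 Cartan matrix is
[[2, -1], [-3, 2]].
The roots have two lengths (squared-length ratio 3:1); the short ones are alpha_{1}. The associated Dynkin diagram is two nodes joined by a triple edge (G_2), so the type is G_2.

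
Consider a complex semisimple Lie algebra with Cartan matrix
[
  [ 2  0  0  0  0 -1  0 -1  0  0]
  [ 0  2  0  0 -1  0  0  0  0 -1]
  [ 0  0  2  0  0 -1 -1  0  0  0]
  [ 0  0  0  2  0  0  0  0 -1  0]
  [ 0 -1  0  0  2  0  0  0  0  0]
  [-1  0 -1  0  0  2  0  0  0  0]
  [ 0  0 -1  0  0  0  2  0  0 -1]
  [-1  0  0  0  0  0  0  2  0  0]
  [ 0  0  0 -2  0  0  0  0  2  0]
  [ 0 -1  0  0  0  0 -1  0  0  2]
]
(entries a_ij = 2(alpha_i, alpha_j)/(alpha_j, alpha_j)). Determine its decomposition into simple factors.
The diagram associated to this matrix has two connected components: the simple roots {alpha_1, alpha_2, alpha_3, alpha_5, alpha_6, alpha_7, alpha_8, alpha_10} form a chain of 8 nodes with single edges (A_8), and {alpha_4, alpha_9} form a chain of 2 nodes with a double edge at one end; the terminal node there is the unique short simple root (B_2). A semisimple Lie algebra decomposes uniquely as the direct sum of simple ideals, one per connected component of its Dynkin diagram, so g ≅ A_8 ⊕ B_2 (dimension 80 + 10 = 90).

A_8 (sl(9)) ⊕ B_2 (so(5))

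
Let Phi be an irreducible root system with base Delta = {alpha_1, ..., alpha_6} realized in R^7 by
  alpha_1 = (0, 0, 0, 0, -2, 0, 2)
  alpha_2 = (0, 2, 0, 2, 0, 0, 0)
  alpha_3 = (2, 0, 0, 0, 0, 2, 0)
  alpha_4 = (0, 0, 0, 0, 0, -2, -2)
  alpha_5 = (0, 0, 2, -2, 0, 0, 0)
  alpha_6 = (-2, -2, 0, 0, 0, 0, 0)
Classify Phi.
A_6 (sl(7))

Compute the Cartan integers a_ij = 2(alpha_i, alpha_j)/(alpha_j, alpha_j); the resulting 6x6 Cartan matrix is
[[2, 0, 0, -1, 0, 0], [0, 2, 0, 0, -1, -1], [0, 0, 2, -1, 0, -1], [-1, 0, -1, 2, 0, 0], [0, -1, 0, 0, 2, 0], [0, -1, -1, 0, 0, 2]].
All simple roots have the same length, so the diagram is simply laced. The associated Dynkin diagram is a chain of 6 nodes with single edges (A_6), so the type is A_6 (the algebra sl(7)).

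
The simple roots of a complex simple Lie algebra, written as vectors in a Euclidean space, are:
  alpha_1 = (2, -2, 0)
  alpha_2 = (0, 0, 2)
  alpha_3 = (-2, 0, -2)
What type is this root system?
Compute the Cartan integers a_ij = 2(alpha_i, alpha_j)/(alpha_j, alpha_j); the resulting 3x3 Cartan matrix is
[[2, 0, -1], [0, 2, -1], [-1, -2, 2]].
The roots have two lengths (squared-length ratio 2:1); the short ones are alpha_{2}. The associated Dynkin diagram is a chain of 3 nodes with a double edge at one end; the terminal node there is the unique short simple root (B_3), so the type is B_3 (the algebra so(7)).

B_3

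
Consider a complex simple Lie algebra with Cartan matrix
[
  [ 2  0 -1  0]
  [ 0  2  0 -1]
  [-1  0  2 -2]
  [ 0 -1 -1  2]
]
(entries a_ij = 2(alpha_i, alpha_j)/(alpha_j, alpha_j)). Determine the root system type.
The matrix has rank 4 with 2's on the diagonal. Reading the off-diagonal entries as Dynkin edges (a single edge where a_ij = a_ji = -1; a double or triple edge where a_ij * a_ji = 2 or 3), the diagram is a chain of 4 nodes with a double edge between the middle two (F_4). One simple-root ordering that puts it in standard form is (alpha_1, alpha_3, alpha_4, alpha_2). So the algebra is type F_4.

F_4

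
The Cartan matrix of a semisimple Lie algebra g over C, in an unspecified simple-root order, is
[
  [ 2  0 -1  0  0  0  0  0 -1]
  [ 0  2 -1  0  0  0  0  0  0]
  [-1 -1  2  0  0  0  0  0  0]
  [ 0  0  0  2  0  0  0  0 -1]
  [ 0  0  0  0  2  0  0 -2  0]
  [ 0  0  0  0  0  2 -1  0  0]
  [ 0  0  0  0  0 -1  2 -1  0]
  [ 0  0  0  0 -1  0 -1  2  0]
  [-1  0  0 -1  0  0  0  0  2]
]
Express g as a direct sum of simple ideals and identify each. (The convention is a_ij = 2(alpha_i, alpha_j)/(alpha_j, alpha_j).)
A_5 (sl(6)) + C_4 (sp(8))

The diagram associated to this matrix has two connected components: the simple roots {alpha_1, alpha_2, alpha_3, alpha_4, alpha_9} form a chain of 5 nodes with single edges (A_5), and {alpha_5, alpha_6, alpha_7, alpha_8} form a chain of 4 nodes with a double edge at one end; the terminal node there is the unique long simple root (C_4). A semisimple Lie algebra decomposes uniquely as the direct sum of simple ideals, one per connected component of its Dynkin diagram, so g ≅ A_5 ⊕ C_4 (dimension 35 + 36 = 71).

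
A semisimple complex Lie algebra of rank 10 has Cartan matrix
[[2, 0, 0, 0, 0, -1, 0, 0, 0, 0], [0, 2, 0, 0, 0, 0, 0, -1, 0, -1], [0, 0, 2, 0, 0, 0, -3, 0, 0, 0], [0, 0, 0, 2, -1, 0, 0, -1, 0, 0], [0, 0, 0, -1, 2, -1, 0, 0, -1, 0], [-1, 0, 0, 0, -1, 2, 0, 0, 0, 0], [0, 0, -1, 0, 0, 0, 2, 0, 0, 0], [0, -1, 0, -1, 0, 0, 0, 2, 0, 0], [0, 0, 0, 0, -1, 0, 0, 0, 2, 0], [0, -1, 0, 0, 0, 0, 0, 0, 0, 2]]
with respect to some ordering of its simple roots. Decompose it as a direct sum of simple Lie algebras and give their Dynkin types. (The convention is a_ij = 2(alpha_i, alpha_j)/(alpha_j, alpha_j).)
The diagram associated to this matrix has two connected components: the simple roots {alpha_1, alpha_2, alpha_4, alpha_5, alpha_6, alpha_8, alpha_9, alpha_10} form a chain of 7 nodes with one extra node attached to the third node from one end (E_8), and {alpha_3, alpha_7} form two nodes joined by a triple edge (G_2). A semisimple Lie algebra decomposes uniquely as the direct sum of simple ideals, one per connected component of its Dynkin diagram, so g ≅ E_8 ⊕ G_2 (dimension 248 + 14 = 262).

type E_8 ⊕ type G_2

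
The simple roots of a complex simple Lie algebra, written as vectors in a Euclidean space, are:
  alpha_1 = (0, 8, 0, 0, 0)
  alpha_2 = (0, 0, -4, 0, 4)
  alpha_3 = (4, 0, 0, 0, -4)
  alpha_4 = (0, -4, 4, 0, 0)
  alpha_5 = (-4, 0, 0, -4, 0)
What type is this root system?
C_5 (sp(10))

Compute the Cartan integers a_ij = 2(alpha_i, alpha_j)/(alpha_j, alpha_j); the resulting 5x5 Cartan matrix is
[[2, 0, 0, -2, 0], [0, 2, -1, -1, 0], [0, -1, 2, 0, -1], [-1, -1, 0, 2, 0], [0, 0, -1, 0, 2]].
The roots have two lengths (squared-length ratio 2:1); the short ones are alpha_{2,3,4,5}. The associated Dynkin diagram is a chain of 5 nodes with a double edge at one end; the terminal node there is the unique long simple root (C_5), so the type is C_5 (the algebra sp(10)).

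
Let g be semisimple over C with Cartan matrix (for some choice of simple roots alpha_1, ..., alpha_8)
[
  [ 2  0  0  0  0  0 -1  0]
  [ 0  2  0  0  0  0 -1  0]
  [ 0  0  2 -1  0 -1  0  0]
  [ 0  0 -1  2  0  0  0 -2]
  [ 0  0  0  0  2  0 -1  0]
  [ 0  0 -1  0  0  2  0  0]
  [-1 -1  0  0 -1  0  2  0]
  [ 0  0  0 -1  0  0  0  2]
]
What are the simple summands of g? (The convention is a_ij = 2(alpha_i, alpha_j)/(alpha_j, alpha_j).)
B4 + D4

The diagram associated to this matrix has two connected components: the simple roots {alpha_3, alpha_4, alpha_6, alpha_8} form a chain of 4 nodes with a double edge at one end; the terminal node there is the unique short simple root (B_4), and {alpha_1, alpha_2, alpha_5, alpha_7} form a chain of 2 nodes with a fork of two nodes at one end (D_4). A semisimple Lie algebra decomposes uniquely as the direct sum of simple ideals, one per connected component of its Dynkin diagram, so g ≅ B_4 ⊕ D_4 (dimension 36 + 28 = 64).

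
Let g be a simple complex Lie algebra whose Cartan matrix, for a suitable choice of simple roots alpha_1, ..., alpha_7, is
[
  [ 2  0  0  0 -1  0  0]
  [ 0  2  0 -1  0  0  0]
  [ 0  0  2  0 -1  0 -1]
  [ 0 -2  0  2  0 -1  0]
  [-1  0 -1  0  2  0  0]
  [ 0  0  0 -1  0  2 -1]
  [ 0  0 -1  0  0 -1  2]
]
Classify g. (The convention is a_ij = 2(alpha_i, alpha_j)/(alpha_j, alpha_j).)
type B_7

The matrix has rank 7 with 2's on the diagonal. Reading the off-diagonal entries as Dynkin edges (a single edge where a_ij = a_ji = -1; a double or triple edge where a_ij * a_ji = 2 or 3), the diagram is a chain of 7 nodes with a double edge at one end; the terminal node there is the unique short simple root (B_7). One simple-root ordering that puts it in standard form is (alpha_1, alpha_5, alpha_3, alpha_7, alpha_6, alpha_4, alpha_2). So the algebra is type B_7, i.e. so(15).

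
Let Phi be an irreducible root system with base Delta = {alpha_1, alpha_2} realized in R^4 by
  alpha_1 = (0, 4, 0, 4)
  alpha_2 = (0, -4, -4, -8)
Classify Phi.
G2

Compute the Cartan integers a_ij = 2(alpha_i, alpha_j)/(alpha_j, alpha_j); the resulting 2x2 Cartan matrix is
[[2, -1], [-3, 2]].
The roots have two lengths (squared-length ratio 3:1); the short ones are alpha_{1}. The associated Dynkin diagram is two nodes joined by a triple edge (G_2), so the type is G_2.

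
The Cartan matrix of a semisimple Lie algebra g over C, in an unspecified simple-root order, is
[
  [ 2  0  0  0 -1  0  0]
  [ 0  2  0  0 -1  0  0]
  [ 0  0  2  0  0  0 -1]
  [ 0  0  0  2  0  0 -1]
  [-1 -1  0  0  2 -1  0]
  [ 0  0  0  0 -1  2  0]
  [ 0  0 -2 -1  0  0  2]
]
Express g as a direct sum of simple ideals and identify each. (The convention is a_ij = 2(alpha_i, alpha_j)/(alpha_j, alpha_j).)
B3 ⊕ D4

The diagram associated to this matrix has two connected components: the simple roots {alpha_3, alpha_4, alpha_7} form a chain of 3 nodes with a double edge at one end; the terminal node there is the unique short simple root (B_3), and {alpha_1, alpha_2, alpha_5, alpha_6} form a chain of 2 nodes with a fork of two nodes at one end (D_4). A semisimple Lie algebra decomposes uniquely as the direct sum of simple ideals, one per connected component of its Dynkin diagram, so g ≅ B_3 ⊕ D_4 (dimension 21 + 28 = 49).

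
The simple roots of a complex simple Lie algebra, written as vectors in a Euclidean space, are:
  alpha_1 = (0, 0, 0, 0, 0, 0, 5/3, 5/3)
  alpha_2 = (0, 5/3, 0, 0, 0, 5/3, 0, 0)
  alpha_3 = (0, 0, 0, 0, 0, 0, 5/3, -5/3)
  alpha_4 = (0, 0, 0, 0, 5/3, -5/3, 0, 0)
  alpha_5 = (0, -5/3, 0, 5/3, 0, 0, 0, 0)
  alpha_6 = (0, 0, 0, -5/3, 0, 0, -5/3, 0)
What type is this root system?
Compute the Cartan integers a_ij = 2(alpha_i, alpha_j)/(alpha_j, alpha_j); the resulting 6x6 Cartan matrix is
[[2, 0, 0, 0, 0, -1], [0, 2, 0, -1, -1, 0], [0, 0, 2, 0, 0, -1], [0, -1, 0, 2, 0, 0], [0, -1, 0, 0, 2, -1], [-1, 0, -1, 0, -1, 2]].
All simple roots have the same length, so the diagram is simply laced. The associated Dynkin diagram is a chain of 4 nodes with a fork of two nodes at one end (D_6), so the type is D_6 (the algebra so(12)).

D_6 (so(12))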